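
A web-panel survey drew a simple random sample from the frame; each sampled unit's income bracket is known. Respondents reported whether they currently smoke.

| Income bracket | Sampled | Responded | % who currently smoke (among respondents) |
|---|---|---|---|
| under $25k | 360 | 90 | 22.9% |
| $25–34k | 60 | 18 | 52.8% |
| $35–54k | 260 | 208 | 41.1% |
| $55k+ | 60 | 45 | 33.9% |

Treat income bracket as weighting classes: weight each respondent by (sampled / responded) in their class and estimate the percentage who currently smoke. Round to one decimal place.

Class response rates: under $25k 90/360 = 25%, $25–34k 18/60 = 30%, $35–54k 208/260 = 80%, $55k+ 45/60 = 75%.
With weight = n_sampled/n_responded per class, the weighted class total is n_sampled:
  under $25k: 360 × 22.9 = 8244
  $25–34k: 60 × 52.8 = 3168
  $35–54k: 260 × 41.1 = 10,686
  $55k+: 60 × 33.9 = 2034
Adjusted estimate = 24,132 / 740 = 32.6108 → 32.6%.

32.6%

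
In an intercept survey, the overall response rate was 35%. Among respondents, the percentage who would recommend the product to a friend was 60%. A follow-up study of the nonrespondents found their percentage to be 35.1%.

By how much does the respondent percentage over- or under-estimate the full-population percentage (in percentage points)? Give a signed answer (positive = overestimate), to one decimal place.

Nonresponse fraction = 1 − 0.35 = 0.65.
Bias = (nonresponse fraction) × (respondent percentage − nonrespondent percentage)
     = 0.65 × (60 − 35.1) = 0.65 × 24.9 = 16.185.

+16.2 percentage points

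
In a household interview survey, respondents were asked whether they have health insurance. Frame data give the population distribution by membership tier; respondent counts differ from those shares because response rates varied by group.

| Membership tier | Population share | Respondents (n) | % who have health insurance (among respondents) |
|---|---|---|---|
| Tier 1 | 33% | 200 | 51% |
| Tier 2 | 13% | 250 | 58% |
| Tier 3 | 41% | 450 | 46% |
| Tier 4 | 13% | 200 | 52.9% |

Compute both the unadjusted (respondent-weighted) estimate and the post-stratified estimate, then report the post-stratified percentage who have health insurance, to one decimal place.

50.1%

Without adjustment, the pooled respondent share is:
  (200/1100)×51 + (250/1100)×58 + (450/1100)×46 + (200/1100)×52.9 = 50.8909%
Reweighting by population membership tier shares:
  0.33×51 + 0.13×58 + 0.41×46 + 0.13×52.9 = 50.107%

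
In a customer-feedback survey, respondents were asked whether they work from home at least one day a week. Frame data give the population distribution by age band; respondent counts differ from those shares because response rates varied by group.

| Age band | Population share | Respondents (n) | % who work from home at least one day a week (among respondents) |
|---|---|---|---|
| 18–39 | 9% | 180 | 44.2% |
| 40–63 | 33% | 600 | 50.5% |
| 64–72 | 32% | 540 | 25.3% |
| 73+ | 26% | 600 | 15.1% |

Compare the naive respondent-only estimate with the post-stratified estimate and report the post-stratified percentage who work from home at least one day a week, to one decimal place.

Naive respondent-only estimate (weights = respondent counts):
  (180/1920)×44.2 + (600/1920)×50.5 + (540/1920)×25.3 + (600/1920)×15.1 = 31.7594%
Reweighting by population age band shares:
  0.09×44.2 + 0.33×50.5 + 0.32×25.3 + 0.26×15.1 = 32.665%

32.7%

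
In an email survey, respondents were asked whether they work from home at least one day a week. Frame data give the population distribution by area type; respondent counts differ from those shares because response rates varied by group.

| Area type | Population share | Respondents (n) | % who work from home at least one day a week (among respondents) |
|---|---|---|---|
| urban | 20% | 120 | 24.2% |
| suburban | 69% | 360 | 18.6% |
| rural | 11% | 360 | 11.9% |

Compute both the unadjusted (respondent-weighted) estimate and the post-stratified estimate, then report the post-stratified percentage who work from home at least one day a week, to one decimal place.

Naive respondent-only estimate (weights = respondent counts):
  (120/840)×24.2 + (360/840)×18.6 + (360/840)×11.9 = 16.5286%
Reweighting by population area type shares:
  0.2×24.2 + 0.69×18.6 + 0.11×11.9 = 18.983%

19.0%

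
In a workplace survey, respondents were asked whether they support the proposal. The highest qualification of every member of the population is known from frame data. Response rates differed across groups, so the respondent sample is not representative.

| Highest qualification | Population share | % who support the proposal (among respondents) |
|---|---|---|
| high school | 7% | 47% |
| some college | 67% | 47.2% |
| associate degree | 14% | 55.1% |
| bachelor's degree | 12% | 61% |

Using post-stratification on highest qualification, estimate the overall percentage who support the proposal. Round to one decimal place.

Each cell contributes population-share × respondent value:
  high school: 0.07 × 47 = 3.29
  some college: 0.67 × 47.2 = 31.624
  associate degree: 0.14 × 55.1 = 7.714
  bachelor's degree: 0.12 × 61 = 7.32
Post-stratified estimate = 49.948 → 49.9%.

49.9%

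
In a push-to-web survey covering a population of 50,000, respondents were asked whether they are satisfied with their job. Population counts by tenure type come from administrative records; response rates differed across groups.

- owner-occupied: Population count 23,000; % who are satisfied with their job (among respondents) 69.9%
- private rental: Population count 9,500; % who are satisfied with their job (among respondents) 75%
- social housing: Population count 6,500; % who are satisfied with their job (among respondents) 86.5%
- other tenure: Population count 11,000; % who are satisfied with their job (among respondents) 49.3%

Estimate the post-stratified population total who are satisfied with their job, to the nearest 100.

Estimated count per cell = population count × respondent percentage:
  owner-occupied: 23,000 × 69.9% = 16,077
  private rental: 9,500 × 75% = 7125
  social housing: 6,500 × 86.5% = 5622.5
  other tenure: 11,000 × 49.3% = 5423
Estimated total = 34247.5 → 34,200.

34,200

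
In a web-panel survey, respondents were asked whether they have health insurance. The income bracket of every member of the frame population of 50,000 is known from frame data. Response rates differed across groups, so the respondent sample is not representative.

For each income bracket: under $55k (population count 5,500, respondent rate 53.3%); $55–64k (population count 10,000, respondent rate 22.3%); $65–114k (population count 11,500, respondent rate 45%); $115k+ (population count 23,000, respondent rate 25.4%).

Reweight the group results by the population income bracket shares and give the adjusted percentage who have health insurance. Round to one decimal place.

Weight each group's respondent value by its population share:
  under $55k: (5,500/50,000) × 53.3 = 5.863
  $55–64k: (10,000/50,000) × 22.3 = 4.46
  $65–114k: (11,500/50,000) × 45 = 10.35
  $115k+: (23,000/50,000) × 25.4 = 11.684
Post-stratified estimate = 32.357 → 32.4%.

32.4%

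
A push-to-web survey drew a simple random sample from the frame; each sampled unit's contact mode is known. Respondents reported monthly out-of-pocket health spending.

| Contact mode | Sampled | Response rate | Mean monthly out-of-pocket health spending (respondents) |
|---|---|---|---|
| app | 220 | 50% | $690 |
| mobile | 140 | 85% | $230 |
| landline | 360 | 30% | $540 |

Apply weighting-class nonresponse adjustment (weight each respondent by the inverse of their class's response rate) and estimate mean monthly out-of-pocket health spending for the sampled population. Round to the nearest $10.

$530

Inverse-response-rate weighting restores each class to its sampled count, so class totals weight by n_sampled:
  app: 220 × 690 = 151,800
  mobile: 140 × 230 = 32,200
  landline: 360 × 540 = 194,400
Adjusted estimate = 378,400 / 720 = 525.556 → $530.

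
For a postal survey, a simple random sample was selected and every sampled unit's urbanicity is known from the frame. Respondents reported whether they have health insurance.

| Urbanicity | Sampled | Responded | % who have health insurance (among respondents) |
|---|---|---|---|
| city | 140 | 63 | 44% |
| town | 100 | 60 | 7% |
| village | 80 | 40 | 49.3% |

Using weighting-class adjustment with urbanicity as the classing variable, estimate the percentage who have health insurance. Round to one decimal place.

33.8%

Response rates by class: city 63/140 = 45%, town 60/100 = 60%, village 40/80 = 50%.
With weight = n_sampled/n_responded per class, the weighted class total is n_sampled:
  city: 140 × 44 = 6160
  town: 100 × 7 = 700
  village: 80 × 49.3 = 3944
Adjusted estimate = 10,804 / 320 = 33.7625 → 33.8%.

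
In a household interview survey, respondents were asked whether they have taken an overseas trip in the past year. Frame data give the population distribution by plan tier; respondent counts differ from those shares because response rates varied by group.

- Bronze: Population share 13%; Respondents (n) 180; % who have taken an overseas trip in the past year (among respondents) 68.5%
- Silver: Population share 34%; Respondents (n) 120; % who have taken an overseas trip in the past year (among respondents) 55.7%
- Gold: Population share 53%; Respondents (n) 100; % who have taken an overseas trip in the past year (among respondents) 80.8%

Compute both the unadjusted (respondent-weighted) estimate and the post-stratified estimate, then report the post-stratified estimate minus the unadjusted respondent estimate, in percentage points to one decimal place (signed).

+2.9 percentage points

Without adjustment, the pooled respondent share is:
  (180/400)×68.5 + (120/400)×55.7 + (100/400)×80.8 = 67.735%
Post-stratified estimate weights by population shares:
  0.13×68.5 + 0.34×55.7 + 0.53×80.8 = 70.667%
Difference = 70.667 − 67.735 = 2.932 pp.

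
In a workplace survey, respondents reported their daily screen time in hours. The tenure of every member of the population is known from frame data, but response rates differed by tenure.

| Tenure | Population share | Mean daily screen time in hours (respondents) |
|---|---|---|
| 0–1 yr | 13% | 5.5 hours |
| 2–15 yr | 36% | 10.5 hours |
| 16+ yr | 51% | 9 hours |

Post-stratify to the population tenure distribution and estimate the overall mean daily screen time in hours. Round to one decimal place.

9.1

Weight each group's respondent value by its population share:
  0–1 yr: 0.13 × 5.5 = 0.715
  2–15 yr: 0.36 × 10.5 = 3.78
  16+ yr: 0.51 × 9 = 4.59
Post-stratified estimate = 9.085 → 9.1.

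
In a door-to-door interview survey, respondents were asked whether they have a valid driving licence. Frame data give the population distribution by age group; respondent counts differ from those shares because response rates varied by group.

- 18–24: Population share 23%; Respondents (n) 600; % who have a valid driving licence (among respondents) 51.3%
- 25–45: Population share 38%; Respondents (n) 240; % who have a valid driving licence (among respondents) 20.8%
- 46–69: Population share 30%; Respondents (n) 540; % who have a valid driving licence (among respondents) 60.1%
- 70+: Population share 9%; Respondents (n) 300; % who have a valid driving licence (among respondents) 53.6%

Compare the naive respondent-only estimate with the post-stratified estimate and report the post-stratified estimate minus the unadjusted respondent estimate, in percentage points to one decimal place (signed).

-7.6 percentage points

Naive respondent-only estimate (weights = respondent counts):
  (600/1680)×51.3 + (240/1680)×20.8 + (540/1680)×60.1 + (300/1680)×53.6 = 50.1821%
Post-stratified estimate weights by population shares:
  0.23×51.3 + 0.38×20.8 + 0.3×60.1 + 0.09×53.6 = 42.557%
Difference = 42.557 − 50.1821 = -7.6251 pp.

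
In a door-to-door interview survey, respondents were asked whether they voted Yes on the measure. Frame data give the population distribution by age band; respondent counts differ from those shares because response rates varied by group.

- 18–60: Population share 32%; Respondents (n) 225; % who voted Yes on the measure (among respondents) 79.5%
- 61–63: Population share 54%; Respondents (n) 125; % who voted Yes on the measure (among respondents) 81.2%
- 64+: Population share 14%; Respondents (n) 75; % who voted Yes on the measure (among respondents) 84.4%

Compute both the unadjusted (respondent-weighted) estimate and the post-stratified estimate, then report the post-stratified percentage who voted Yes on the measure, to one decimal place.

Naive respondent-only estimate (weights = respondent counts):
  (225/425)×79.5 + (125/425)×81.2 + (75/425)×84.4 = 80.8647%
Post-stratifying to population shares instead:
  0.32×79.5 + 0.54×81.2 + 0.14×84.4 = 81.104%

81.1%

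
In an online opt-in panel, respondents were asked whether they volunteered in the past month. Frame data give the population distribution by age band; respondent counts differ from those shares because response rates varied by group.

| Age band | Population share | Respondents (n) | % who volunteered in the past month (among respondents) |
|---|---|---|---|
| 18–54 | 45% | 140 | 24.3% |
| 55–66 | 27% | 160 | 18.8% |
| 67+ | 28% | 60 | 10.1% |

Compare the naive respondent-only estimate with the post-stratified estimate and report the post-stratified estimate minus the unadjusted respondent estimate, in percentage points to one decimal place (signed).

-0.6 percentage points

Unadjusted (pooled respondent) estimate weights by respondent counts:
  (140/360)×24.3 + (160/360)×18.8 + (60/360)×10.1 = 19.4889%
Post-stratified estimate weights by population shares:
  0.45×24.3 + 0.27×18.8 + 0.28×10.1 = 18.839%
Difference = 18.839 − 19.4889 = -0.6499 pp.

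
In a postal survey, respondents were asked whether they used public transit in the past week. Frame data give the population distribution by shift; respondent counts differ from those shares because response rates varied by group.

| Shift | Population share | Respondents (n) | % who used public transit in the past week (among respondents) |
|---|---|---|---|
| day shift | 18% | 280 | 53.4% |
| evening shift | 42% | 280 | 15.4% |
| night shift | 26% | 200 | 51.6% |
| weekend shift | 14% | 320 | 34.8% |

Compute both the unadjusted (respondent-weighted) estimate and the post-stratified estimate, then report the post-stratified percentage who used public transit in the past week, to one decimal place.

34.4%

Without adjustment, the pooled respondent share is:
  (280/1080)×53.4 + (280/1080)×15.4 + (200/1080)×51.6 + (320/1080)×34.8 = 37.7037%
Post-stratifying to population shares instead:
  0.18×53.4 + 0.42×15.4 + 0.26×51.6 + 0.14×34.8 = 34.368%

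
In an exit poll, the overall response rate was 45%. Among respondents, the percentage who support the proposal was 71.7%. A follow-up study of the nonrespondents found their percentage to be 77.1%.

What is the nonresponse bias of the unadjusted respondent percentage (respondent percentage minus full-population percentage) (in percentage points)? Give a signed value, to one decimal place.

Nonresponse fraction = 1 − 0.45 = 0.55.
Bias = (nonresponse fraction) × (respondent percentage − nonrespondent percentage)
     = 0.55 × (71.7 − 77.1) = 0.55 × -5.4 = -2.97.

-3.0 percentage points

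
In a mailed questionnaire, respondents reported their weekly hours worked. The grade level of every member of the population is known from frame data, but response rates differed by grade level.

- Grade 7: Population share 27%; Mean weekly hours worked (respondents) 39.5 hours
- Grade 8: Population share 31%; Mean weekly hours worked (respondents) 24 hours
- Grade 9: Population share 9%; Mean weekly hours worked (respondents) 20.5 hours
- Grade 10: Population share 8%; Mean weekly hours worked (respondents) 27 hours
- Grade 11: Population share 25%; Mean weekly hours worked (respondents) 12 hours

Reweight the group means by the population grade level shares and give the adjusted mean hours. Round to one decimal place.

Each cell contributes population-share × respondent value:
  Grade 7: 0.27 × 39.5 = 10.665
  Grade 8: 0.31 × 24 = 7.44
  Grade 9: 0.09 × 20.5 = 1.845
  Grade 10: 0.08 × 27 = 2.16
  Grade 11: 0.25 × 12 = 3
Post-stratified estimate = 25.11 → 25.1.

25.1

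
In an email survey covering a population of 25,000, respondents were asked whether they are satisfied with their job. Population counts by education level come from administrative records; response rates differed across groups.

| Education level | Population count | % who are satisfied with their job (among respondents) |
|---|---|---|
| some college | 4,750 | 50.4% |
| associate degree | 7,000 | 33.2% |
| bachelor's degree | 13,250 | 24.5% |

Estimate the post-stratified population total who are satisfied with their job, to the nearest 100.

8,000

Apply each group's respondent rate to its population count:
  some college: 4,750 × 50.4% = 2394
  associate degree: 7,000 × 33.2% = 2324
  bachelor's degree: 13,250 × 24.5% = 3246.25
Estimated total = 7964.25 → 8,000.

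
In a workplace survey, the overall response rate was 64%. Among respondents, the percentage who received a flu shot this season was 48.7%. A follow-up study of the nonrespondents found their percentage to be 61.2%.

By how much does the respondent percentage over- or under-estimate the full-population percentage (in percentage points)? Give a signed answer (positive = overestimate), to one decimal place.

Nonresponse fraction = 1 − 0.64 = 0.36.
Bias = (nonresponse fraction) × (respondent percentage − nonrespondent percentage)
     = 0.36 × (48.7 − 61.2) = 0.36 × -12.5 = -4.5.

-4.5 percentage points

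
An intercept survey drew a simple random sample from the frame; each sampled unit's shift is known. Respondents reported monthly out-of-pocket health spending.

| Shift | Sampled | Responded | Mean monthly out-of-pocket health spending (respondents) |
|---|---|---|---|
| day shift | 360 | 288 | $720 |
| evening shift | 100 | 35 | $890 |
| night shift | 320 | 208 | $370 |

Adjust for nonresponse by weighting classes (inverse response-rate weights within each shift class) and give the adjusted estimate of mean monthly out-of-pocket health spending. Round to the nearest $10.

$600

Class response rates: day shift 288/360 = 80%, evening shift 35/100 = 35%, night shift 208/320 = 65%.
With weight = n_sampled/n_responded per class, the weighted class total is n_sampled:
  day shift: 360 × 720 = 259,200
  evening shift: 100 × 890 = 89,000
  night shift: 320 × 370 = 118,400
Adjusted estimate = 466,600 / 780 = 598.205 → $600.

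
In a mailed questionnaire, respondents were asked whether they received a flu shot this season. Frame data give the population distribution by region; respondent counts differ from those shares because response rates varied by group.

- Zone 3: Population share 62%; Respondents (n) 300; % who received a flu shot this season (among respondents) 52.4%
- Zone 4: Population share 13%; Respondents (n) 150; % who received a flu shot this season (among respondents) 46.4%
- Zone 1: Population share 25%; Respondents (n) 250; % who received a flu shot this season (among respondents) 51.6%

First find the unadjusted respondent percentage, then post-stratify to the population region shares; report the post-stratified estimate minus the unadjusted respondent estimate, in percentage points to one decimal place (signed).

Without adjustment, the pooled respondent share is:
  (300/700)×52.4 + (150/700)×46.4 + (250/700)×51.6 = 50.8286%
Post-stratified estimate weights by population shares:
  0.62×52.4 + 0.13×46.4 + 0.25×51.6 = 51.42%
Difference = 51.42 − 50.8286 = 0.5914 pp.

+0.6 percentage points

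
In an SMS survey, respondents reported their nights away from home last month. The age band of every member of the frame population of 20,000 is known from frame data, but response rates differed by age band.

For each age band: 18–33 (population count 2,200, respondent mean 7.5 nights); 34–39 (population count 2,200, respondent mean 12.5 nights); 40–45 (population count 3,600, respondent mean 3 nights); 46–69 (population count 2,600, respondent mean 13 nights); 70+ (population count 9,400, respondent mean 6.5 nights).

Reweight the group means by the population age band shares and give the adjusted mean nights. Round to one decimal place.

7.5

Reweight to the known age band distribution:
  18–33: (2,200/20,000) × 7.5 = 0.825
  34–39: (2,200/20,000) × 12.5 = 1.375
  40–45: (3,600/20,000) × 3 = 0.54
  46–69: (2,600/20,000) × 13 = 1.69
  70+: (9,400/20,000) × 6.5 = 3.055
Post-stratified estimate = 7.485 → 7.5.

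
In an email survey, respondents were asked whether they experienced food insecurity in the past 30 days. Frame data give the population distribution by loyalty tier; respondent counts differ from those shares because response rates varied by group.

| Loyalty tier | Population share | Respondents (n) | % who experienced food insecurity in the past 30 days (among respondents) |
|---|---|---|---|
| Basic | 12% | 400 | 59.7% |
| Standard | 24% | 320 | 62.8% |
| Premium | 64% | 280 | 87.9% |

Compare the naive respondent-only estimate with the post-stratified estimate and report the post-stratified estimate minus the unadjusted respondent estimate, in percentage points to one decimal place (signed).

Without adjustment, the pooled respondent share is:
  (400/1000)×59.7 + (320/1000)×62.8 + (280/1000)×87.9 = 68.588%
Post-stratified estimate weights by population shares:
  0.12×59.7 + 0.24×62.8 + 0.64×87.9 = 78.492%
Difference = 78.492 − 68.588 = 9.904 pp.

+9.9 percentage points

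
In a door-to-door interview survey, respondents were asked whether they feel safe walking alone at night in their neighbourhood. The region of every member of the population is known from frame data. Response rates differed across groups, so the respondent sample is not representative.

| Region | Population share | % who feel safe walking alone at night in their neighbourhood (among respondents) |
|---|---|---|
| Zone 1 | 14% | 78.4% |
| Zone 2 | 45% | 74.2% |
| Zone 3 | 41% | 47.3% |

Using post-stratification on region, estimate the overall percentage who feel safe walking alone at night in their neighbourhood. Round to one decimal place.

63.8%

Weight each group's respondent value by its population share:
  Zone 1: 0.14 × 78.4 = 10.976
  Zone 2: 0.45 × 74.2 = 33.39
  Zone 3: 0.41 × 47.3 = 19.393
Post-stratified estimate = 63.759 → 63.8%.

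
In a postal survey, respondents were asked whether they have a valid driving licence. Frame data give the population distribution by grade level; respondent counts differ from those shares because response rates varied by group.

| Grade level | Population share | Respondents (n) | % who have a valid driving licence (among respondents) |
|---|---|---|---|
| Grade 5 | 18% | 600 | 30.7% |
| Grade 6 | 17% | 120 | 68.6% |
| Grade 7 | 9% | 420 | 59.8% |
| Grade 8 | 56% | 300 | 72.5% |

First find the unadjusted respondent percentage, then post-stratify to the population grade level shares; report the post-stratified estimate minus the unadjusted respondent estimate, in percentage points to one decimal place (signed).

Unadjusted (pooled respondent) estimate weights by respondent counts:
  (600/1440)×30.7 + (120/1440)×68.6 + (420/1440)×59.8 + (300/1440)×72.5 = 51.0542%
Reweighting by population grade level shares:
  0.18×30.7 + 0.17×68.6 + 0.09×59.8 + 0.56×72.5 = 63.17%
Difference = 63.17 − 51.0542 = 12.1158 pp.

+12.1 percentage points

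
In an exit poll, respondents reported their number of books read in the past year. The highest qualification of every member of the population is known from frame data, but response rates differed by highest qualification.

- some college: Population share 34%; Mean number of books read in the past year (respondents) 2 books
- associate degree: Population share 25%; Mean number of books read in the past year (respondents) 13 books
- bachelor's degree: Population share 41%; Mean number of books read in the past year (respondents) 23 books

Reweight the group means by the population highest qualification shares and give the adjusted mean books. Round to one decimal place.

Post-stratification weights by population share, not respondent share:
  some college: 0.34 × 2 = 0.68
  associate degree: 0.25 × 13 = 3.25
  bachelor's degree: 0.41 × 23 = 9.43
Post-stratified estimate = 13.36 → 13.4.

13.4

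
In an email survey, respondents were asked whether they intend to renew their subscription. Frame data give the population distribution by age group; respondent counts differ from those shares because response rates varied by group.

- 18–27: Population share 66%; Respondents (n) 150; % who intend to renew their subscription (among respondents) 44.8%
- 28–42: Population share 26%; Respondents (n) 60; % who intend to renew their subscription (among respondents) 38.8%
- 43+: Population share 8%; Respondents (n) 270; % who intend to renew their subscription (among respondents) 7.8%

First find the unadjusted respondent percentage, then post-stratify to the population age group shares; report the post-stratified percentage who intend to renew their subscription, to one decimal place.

40.3%

Naive respondent-only estimate (weights = respondent counts):
  (150/480)×44.8 + (60/480)×38.8 + (270/480)×7.8 = 23.2375%
Post-stratifying to population shares instead:
  0.66×44.8 + 0.26×38.8 + 0.08×7.8 = 40.28%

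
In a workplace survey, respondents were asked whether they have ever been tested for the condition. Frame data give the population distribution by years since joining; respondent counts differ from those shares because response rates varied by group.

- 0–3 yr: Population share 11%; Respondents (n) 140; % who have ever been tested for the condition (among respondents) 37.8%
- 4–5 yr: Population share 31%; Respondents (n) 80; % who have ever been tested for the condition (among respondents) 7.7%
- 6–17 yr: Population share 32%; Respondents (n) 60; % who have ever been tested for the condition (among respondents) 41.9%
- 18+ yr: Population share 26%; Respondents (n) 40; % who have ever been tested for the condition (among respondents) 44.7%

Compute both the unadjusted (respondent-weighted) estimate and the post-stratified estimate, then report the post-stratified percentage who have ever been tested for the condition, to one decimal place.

31.6%

Without adjustment, the pooled respondent share is:
  (140/320)×37.8 + (80/320)×7.7 + (60/320)×41.9 + (40/320)×44.7 = 31.9062%
Post-stratifying to population shares instead:
  0.11×37.8 + 0.31×7.7 + 0.32×41.9 + 0.26×44.7 = 31.575%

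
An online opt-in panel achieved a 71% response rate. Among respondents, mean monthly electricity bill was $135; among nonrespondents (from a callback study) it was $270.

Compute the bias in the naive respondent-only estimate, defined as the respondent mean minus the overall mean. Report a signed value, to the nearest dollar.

Nonresponse fraction = 1 − 0.71 = 0.29.
Bias = (nonresponse fraction) × (respondent mean − nonrespondent mean)
     = 0.29 × (135 − 270) = 0.29 × -135 = -39.15.

-$39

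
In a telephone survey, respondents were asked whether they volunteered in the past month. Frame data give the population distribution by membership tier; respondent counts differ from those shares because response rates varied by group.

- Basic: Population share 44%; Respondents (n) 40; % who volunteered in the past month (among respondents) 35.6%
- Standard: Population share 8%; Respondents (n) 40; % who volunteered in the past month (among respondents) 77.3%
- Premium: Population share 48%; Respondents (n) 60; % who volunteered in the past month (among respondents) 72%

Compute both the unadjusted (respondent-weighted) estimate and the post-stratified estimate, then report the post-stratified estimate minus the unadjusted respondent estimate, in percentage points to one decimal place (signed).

-6.7 percentage points

Without adjustment, the pooled respondent share is:
  (40/140)×35.6 + (40/140)×77.3 + (60/140)×72 = 63.1143%
Reweighting by population membership tier shares:
  0.44×35.6 + 0.08×77.3 + 0.48×72 = 56.408%
Difference = 56.408 − 63.1143 = -6.7063 pp.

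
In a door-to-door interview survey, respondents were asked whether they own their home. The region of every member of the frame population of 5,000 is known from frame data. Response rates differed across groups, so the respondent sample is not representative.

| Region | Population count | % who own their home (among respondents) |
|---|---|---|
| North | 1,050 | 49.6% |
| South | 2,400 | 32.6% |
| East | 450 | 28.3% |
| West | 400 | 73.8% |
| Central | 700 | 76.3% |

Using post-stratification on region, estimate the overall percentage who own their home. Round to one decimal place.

45.2%

Weight each group's respondent value by its population share:
  North: (1,050/5,000) × 49.6 = 10.416
  South: (2,400/5,000) × 32.6 = 15.648
  East: (450/5,000) × 28.3 = 2.547
  West: (400/5,000) × 73.8 = 5.904
  Central: (700/5,000) × 76.3 = 10.682
Post-stratified estimate = 45.197 → 45.2%.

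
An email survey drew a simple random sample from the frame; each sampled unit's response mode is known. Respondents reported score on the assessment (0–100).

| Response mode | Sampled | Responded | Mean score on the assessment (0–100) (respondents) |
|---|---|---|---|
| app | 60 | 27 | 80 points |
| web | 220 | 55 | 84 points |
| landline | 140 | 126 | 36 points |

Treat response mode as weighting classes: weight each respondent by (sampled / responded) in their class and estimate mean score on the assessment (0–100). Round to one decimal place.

Class response rates: app 27/60 = 45%, web 55/220 = 25%, landline 126/140 = 90%.
Each respondent's weight = sampled/responded in their class; summing within a class gives n_sampled, so:
  app: 60 × 80 = 4800
  web: 220 × 84 = 18,480
  landline: 140 × 36 = 5040
Adjusted estimate = 28,320 / 420 = 67.4286 → 67.4.

67.4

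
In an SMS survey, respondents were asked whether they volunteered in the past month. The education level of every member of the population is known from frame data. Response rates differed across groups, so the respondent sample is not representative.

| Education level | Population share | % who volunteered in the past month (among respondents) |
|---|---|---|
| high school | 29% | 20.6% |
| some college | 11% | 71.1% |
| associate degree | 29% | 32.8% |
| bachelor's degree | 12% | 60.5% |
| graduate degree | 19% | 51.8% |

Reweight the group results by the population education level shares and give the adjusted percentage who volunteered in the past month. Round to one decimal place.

Post-stratification weights by population share, not respondent share:
  high school: 0.29 × 20.6 = 5.974
  some college: 0.11 × 71.1 = 7.821
  associate degree: 0.29 × 32.8 = 9.512
  bachelor's degree: 0.12 × 60.5 = 7.26
  graduate degree: 0.19 × 51.8 = 9.842
Post-stratified estimate = 40.409 → 40.4%.

40.4%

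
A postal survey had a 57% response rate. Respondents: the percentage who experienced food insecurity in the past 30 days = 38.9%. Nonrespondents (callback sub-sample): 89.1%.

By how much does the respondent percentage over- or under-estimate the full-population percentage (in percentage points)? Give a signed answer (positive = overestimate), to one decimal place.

-21.6 percentage points

Nonresponse fraction = 1 − 0.57 = 0.43.
Bias = (nonresponse fraction) × (respondent percentage − nonrespondent percentage)
     = 0.43 × (38.9 − 89.1) = 0.43 × -50.2 = -21.586.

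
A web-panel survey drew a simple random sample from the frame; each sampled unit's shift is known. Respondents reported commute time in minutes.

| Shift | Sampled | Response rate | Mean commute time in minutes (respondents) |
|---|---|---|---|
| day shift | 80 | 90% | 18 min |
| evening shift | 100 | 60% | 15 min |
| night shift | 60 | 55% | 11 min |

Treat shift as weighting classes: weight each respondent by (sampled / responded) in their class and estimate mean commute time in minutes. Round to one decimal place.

15.0

With weight = n_sampled/n_responded per class, the weighted class total is n_sampled:
  day shift: 80 × 18 = 1440
  evening shift: 100 × 15 = 1500
  night shift: 60 × 11 = 660
Adjusted estimate = 3600 / 240 = 15 → 15.0.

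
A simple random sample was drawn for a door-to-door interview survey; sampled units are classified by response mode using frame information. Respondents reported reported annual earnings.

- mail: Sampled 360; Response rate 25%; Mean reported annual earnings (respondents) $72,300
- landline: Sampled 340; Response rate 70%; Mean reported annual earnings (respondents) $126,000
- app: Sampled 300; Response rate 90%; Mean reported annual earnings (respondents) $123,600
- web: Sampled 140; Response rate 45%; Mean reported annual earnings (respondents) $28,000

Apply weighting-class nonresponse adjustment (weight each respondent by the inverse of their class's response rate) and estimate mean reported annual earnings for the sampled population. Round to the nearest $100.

$96,400

Weighting each respondent by the inverse class response rate inflates each class back to its sampled size, so the class weight is n_sampled:
  mail: 360 × 72,300 = 26,028,000
  landline: 340 × 126,000 = 42,840,000
  app: 300 × 123,600 = 37,080,000
  web: 140 × 28,000 = 3,920,000
Adjusted estimate = 109,868,000 / 1,140 = 96375.4 → $96,400.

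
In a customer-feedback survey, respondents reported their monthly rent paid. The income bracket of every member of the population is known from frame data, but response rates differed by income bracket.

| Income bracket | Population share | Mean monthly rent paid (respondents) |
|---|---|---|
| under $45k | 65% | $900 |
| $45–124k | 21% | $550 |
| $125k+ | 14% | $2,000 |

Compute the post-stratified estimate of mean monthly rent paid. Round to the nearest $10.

Post-stratification weights by population share, not respondent share:
  under $45k: 0.65 × 900 = 585
  $45–124k: 0.21 × 550 = 115.5
  $125k+: 0.14 × 2000 = 280
Post-stratified estimate = 980.5 → $980.

$980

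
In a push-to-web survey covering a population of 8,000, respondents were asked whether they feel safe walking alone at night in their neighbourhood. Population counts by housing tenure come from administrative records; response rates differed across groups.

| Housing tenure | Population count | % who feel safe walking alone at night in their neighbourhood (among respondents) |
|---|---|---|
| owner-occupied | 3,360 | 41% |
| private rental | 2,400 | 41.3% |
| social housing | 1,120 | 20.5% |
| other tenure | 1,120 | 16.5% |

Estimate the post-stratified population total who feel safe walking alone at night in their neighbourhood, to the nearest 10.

Each cell contributes its population count × the respondent rate:
  owner-occupied: 3,360 × 41% = 1377.6
  private rental: 2,400 × 41.3% = 991.2
  social housing: 1,120 × 20.5% = 229.6
  other tenure: 1,120 × 16.5% = 184.8
Estimated total = 2783.2 → 2,780.

2,780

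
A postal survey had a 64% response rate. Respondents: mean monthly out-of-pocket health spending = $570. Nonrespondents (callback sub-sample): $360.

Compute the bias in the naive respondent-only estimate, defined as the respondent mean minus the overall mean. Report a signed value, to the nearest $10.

+$80

Nonresponse fraction = 1 − 0.64 = 0.36.
Bias = (nonresponse fraction) × (respondent mean − nonrespondent mean)
     = 0.36 × (570 − 360) = 0.36 × 210 = 75.6.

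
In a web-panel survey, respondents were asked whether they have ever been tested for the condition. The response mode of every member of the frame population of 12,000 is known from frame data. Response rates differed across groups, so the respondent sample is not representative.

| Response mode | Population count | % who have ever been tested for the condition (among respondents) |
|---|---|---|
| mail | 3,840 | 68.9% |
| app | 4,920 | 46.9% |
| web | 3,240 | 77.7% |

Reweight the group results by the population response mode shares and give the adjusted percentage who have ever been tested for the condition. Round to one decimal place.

Post-stratification weights by population share, not respondent share:
  mail: (3,840/12,000) × 68.9 = 22.048
  app: (4,920/12,000) × 46.9 = 19.229
  web: (3,240/12,000) × 77.7 = 20.979
Post-stratified estimate = 62.256 → 62.3%.

62.3%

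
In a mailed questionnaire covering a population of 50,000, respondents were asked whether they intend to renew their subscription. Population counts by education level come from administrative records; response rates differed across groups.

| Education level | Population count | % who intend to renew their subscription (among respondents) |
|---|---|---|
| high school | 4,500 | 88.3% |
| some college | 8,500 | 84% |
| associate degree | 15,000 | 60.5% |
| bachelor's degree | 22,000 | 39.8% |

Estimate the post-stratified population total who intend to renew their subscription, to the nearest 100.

28,900

Each cell contributes its population count × the respondent rate:
  high school: 4,500 × 88.3% = 3973.5
  some college: 8,500 × 84% = 7140
  associate degree: 15,000 × 60.5% = 9075
  bachelor's degree: 22,000 × 39.8% = 8756
Estimated total = 28944.5 → 28,900.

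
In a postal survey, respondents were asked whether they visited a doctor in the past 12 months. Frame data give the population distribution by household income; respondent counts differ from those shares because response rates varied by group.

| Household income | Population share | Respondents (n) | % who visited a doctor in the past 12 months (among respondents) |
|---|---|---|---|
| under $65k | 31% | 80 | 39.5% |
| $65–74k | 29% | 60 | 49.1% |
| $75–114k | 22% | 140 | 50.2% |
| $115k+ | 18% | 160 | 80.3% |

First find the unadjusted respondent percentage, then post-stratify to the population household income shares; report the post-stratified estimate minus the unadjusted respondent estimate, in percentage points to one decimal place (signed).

-7.1 percentage points

Naive respondent-only estimate (weights = respondent counts):
  (80/440)×39.5 + (60/440)×49.1 + (140/440)×50.2 + (160/440)×80.3 = 59.05%
Post-stratifying to population shares instead:
  0.31×39.5 + 0.29×49.1 + 0.22×50.2 + 0.18×80.3 = 51.982%
Difference = 51.982 − 59.05 = -7.068 pp.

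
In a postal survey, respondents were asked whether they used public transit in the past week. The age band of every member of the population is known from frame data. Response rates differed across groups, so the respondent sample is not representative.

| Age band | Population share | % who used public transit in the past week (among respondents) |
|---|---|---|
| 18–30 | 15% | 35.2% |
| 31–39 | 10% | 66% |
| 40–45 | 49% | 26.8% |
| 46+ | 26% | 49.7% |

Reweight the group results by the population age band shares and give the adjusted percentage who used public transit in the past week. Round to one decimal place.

37.9%

Post-stratification weights by population share, not respondent share:
  18–30: 0.15 × 35.2 = 5.28
  31–39: 0.1 × 66 = 6.6
  40–45: 0.49 × 26.8 = 13.132
  46+: 0.26 × 49.7 = 12.922
Post-stratified estimate = 37.934 → 37.9%.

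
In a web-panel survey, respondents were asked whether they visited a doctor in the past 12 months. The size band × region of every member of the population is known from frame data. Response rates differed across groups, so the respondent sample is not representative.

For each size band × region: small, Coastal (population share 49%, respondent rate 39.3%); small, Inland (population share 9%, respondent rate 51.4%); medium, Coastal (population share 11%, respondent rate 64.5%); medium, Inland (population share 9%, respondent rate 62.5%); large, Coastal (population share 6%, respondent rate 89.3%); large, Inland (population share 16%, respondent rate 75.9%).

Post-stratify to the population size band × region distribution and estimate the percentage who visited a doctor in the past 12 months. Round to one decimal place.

54.1%

Each cell contributes population-share × respondent value:
  small, Coastal: 0.49 × 39.3 = 19.257
  small, Inland: 0.09 × 51.4 = 4.626
  medium, Coastal: 0.11 × 64.5 = 7.095
  medium, Inland: 0.09 × 62.5 = 5.625
  large, Coastal: 0.06 × 89.3 = 5.358
  large, Inland: 0.16 × 75.9 = 12.144
Post-stratified estimate = 54.105 → 54.1%.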